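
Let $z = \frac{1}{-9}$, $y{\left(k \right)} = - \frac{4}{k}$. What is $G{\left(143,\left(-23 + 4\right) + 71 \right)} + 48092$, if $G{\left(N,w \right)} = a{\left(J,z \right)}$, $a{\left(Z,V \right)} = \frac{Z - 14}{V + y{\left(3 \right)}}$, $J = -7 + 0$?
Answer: $\frac{625385}{13} \approx 48107.0$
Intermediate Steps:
$J = -7$
$z = - \frac{1}{9} \approx -0.11111$
$a{\left(Z,V \right)} = \frac{-14 + Z}{- \frac{4}{3} + V}$ ($a{\left(Z,V \right)} = \frac{Z - 14}{V - \frac{4}{3}} = \frac{-14 + Z}{V - \frac{4}{3}} = \frac{-14 + Z}{- \frac{4}{3} + V}$)
$G{\left(N,w \right)} = \frac{189}{13}$ ($G{\left(N,w \right)} = \frac{3 \left(-14 - 7\right)}{-4 + 3 \left(- \frac{1}{9}\right)} = 3 \frac{1}{-4 - \frac{1}{3}} \left(-21\right) = 3 \frac{1}{- \frac{13}{3}} \left(-21\right) = 3 \left(- \frac{3}{13}\right) \left(-21\right) = \frac{189}{13}$)
$G{\left(143,\left(-23 + 4\right) + 71 \right)} + 48092 = \frac{189}{13} + 48092 = \frac{625385}{13}$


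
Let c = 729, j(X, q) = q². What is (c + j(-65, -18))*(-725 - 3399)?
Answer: -4342572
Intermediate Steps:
(c + j(-65, -18))*(-725 - 3399) = (729 + (-18)²)*(-725 - 3399) = (729 + 324)*(-4124) = 1053*(-4124) = -4342572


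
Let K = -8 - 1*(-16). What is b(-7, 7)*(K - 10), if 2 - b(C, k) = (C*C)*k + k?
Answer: 696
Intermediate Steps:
K = 8 (K = -8 + 16 = 8)
b(C, k) = 2 - k - k*C**2 (b(C, k) = 2 - ((C*C)*k + k) = 2 - (C**2*k + k) = 2 - (k*C**2 + k) = 2 - (k + k*C**2) = 2 + (-k - k*C**2) = 2 - k - k*C**2)
b(-7, 7)*(K - 10) = (2 - 1*7 - 1*7*(-7)**2)*(8 - 10) = (2 - 7 - 1*7*49)*(-2) = (2 - 7 - 343)*(-2) = -348*(-2) = 696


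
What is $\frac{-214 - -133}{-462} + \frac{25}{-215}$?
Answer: $\frac{391}{6622} \approx 0.059046$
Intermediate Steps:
$\frac{-214 - -133}{-462} + \frac{25}{-215} = \left(-214 + 133\right) \left(- \frac{1}{462}\right) + 25 \left(- \frac{1}{215}\right) = \left(-81\right) \left(- \frac{1}{462}\right) - \frac{5}{43} = \frac{27}{154} - \frac{5}{43} = \frac{391}{6622}$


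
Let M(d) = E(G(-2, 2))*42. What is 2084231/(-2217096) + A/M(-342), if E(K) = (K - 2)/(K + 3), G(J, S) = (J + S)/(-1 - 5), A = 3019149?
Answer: -239064340349/2217096 ≈ -1.0783e+5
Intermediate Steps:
G(J, S) = -J/6 - S/6 (G(J, S) = (J + S)/(-6) = (J + S)*(-⅙) = -J/6 - S/6)
E(K) = (-2 + K)/(3 + K)
M(d) = -28 (M(d) = ((-2 + (-⅙*(-2) - ⅙*2))/(3 + (-⅙*(-2) - ⅙*2)))*42 = ((-2 + (⅓ - ⅓))/(3 + (⅓ - ⅓)))*42 = ((-2 + 0)/(3 + 0))*42 = (-2/3)*42 = ((⅓)*(-2))*42 = -⅔*42 = -28)
2084231/(-2217096) + A/M(-342) = 2084231/(-2217096) + 3019149/(-28) = 2084231*(-1/2217096) + 3019149*(-1/28) = -2084231/2217096 - 431307/4 = -239064340349/2217096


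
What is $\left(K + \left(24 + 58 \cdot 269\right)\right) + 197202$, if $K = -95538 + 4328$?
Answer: $121618$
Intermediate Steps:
$K = -91210$
$\left(K + \left(24 + 58 \cdot 269\right)\right) + 197202 = \left(-91210 + \left(24 + 58 \cdot 269\right)\right) + 197202 = \left(-91210 + \left(24 + 15602\right)\right) + 197202 = \left(-91210 + 15626\right) + 197202 = -75584 + 197202 = 121618$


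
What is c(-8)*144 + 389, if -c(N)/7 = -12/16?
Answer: 1145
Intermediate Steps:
c(N) = 21/4 (c(N) = -(-84)/16 = -7*(-¾) = 21/4)
c(-8)*144 + 389 = (21/4)*144 + 389 = 756 + 389 = 1145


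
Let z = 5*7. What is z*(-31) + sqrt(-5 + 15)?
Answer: -1085 + sqrt(10) ≈ -1081.8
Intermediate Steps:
z = 35
z*(-31) + sqrt(-5 + 15) = 35*(-31) + sqrt(-5 + 15) = -1085 + sqrt(10)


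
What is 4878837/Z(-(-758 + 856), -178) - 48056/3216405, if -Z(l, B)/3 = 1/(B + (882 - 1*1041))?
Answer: 1762770132609259/3216405 ≈ 5.4806e+8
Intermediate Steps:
Z(l, B) = -3/(-159 + B) (Z(l, B) = -3/(B + (882 - 1*1041)) = -3/(B + (882 - 1041)) = -3/(B - 159) = -3/(-159 + B))
4878837/Z(-(-758 + 856), -178) - 48056/3216405 = 4878837/((-3/(-159 - 178))) - 48056/3216405 = 4878837/((-3/(-337))) - 48056*1/3216405 = 4878837/((-3*(-1/337))) - 48056/3216405 = 4878837/(3/337) - 48056/3216405 = 4878837*(337/3) - 48056/3216405 = 548056023 - 48056/3216405 = 1762770132609259/3216405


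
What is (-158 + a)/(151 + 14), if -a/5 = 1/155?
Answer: -1633/1705 ≈ -0.95777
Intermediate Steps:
a = -1/31 (a = -5/155 = -5*1/155 = -1/31 ≈ -0.032258)
(-158 + a)/(151 + 14) = (-158 - 1/31)/(151 + 14) = -4899/31/165 = (1/165)*(-4899/31) = -1633/1705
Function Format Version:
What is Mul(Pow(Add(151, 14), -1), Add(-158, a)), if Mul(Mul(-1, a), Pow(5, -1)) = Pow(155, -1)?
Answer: Rational(-1633, 1705) ≈ -0.95777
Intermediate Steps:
a = Rational(-1, 31) (a = Mul(-5, Pow(155, -1)) = Mul(-5, Rational(1, 155)) = Rational(-1, 31) ≈ -0.032258)
Mul(Pow(Add(151, 14), -1), Add(-158, a)) = Mul(Pow(Add(151, 14), -1), Add(-158, Rational(-1, 31))) = Mul(Pow(165, -1), Rational(-4899, 31)) = Mul(Rational(1, 165), Rational(-4899, 31)) = Rational(-1633, 1705)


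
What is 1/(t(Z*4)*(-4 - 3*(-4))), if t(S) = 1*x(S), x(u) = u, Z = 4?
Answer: 1/128 ≈ 0.0078125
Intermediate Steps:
t(S) = S (t(S) = 1*S = S)
1/(t(Z*4)*(-4 - 3*(-4))) = 1/((4*4)*(-4 - 3*(-4))) = 1/(16*(-4 + 12)) = 1/(16*8) = 1/128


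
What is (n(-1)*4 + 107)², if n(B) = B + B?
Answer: 9801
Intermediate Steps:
n(B) = 2*B
(n(-1)*4 + 107)² = ((2*(-1))*4 + 107)² = (-2*4 + 107)² = (-8 + 107)² = 99² = 9801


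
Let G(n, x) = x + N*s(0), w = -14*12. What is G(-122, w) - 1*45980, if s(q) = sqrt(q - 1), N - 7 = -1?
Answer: -46148 + 6*I ≈ -46148.0 + 6.0*I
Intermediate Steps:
N = 6 (N = 7 - 1 = 6)
s(q) = sqrt(-1 + q)
w = -168
G(n, x) = x + 6*I (G(n, x) = x + 6*sqrt(-1 + 0) = x + 6*sqrt(-1) = x + 6*I)
G(-122, w) - 1*45980 = (-168 + 6*I) - 1*45980 = (-168 + 6*I) - 45980 = -46148 + 6*I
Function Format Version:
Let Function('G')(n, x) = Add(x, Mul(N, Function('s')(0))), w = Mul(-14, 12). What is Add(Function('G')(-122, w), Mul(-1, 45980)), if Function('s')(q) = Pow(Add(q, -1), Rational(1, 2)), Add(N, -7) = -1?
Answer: Add(-46148, Mul(6, I)) ≈ Add(-46148., Mul(6.0000, I))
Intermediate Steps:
N = 6 (N = Add(7, -1) = 6)
Function('s')(q) = Pow(Add(-1, q), Rational(1, 2))
w = -168
Function('G')(n, x) = Add(x, Mul(6, I)) (Function('G')(n, x) = Add(x, Mul(6, Pow(Add(-1, 0), Rational(1, 2)))) = Add(x, Mul(6, Pow(-1, Rational(1, 2)))) = Add(x, Mul(6, I)))
Add(Function('G')(-122, w), Mul(-1, 45980)) = Add(Add(-168, Mul(6, I)), Mul(-1, 45980)) = Add(Add(-168, Mul(6, I)), -45980) = Add(-46148, Mul(6, I))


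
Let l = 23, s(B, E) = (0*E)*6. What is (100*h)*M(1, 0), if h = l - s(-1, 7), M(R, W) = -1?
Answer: -2300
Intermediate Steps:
s(B, E) = 0 (s(B, E) = 0*6 = 0)
h = 23 (h = 23 - 1*0 = 23 + 0 = 23)
(100*h)*M(1, 0) = (100*23)*(-1) = 2300*(-1) = -2300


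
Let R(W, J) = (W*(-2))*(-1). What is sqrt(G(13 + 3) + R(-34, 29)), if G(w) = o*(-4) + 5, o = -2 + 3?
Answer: I*sqrt(67) ≈ 8.1853*I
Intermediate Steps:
o = 1
R(W, J) = 2*W (R(W, J) = -2*W*(-1) = 2*W)
G(w) = 1 (G(w) = 1*(-4) + 5 = -4 + 5 = 1)
sqrt(G(13 + 3) + R(-34, 29)) = sqrt(1 + 2*(-34)) = sqrt(1 - 68) = sqrt(-67) = I*sqrt(67)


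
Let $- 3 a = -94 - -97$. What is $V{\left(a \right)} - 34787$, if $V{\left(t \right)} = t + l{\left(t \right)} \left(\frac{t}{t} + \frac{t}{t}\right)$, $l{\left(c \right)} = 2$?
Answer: $-34784$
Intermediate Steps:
$a = -1$ ($a = - \frac{-94 - -97}{3} = - \frac{-94 + 97}{3} = \left(- \frac{1}{3}\right) 3 = -1$)
$V{\left(t \right)} = 4 + t$ ($V{\left(t \right)} = t + 2 \left(\frac{t}{t} + \frac{t}{t}\right) = t + 2 \left(1 + 1\right) = t + 2 \cdot 2 = t + 4 = 4 + t$)
$V{\left(a \right)} - 34787 = \left(4 - 1\right) - 34787 = 3 - 34787 = -34784$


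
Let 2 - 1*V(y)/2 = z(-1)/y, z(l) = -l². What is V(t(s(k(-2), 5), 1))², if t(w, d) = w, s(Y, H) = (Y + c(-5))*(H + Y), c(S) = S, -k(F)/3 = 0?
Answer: 9604/625 ≈ 15.366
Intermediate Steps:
k(F) = 0 (k(F) = -3*0 = 0)
s(Y, H) = (-5 + Y)*(H + Y) (s(Y, H) = (Y - 5)*(H + Y) = (-5 + Y)*(H + Y))
V(y) = 4 + 2/y (V(y) = 4 - 2*(-1*(-1)²)/y = 4 - 2*(-1*1)/y = 4 - (-2)/y = 4 + 2/y)
V(t(s(k(-2), 5), 1))² = (4 + 2/(0² - 5*5 - 5*0 + 5*0))² = (4 + 2/(0 - 25 + 0 + 0))² = (4 + 2/(-25))² = (4 + 2*(-1/25))² = (4 - 2/25)² = (98/25)² = 9604/625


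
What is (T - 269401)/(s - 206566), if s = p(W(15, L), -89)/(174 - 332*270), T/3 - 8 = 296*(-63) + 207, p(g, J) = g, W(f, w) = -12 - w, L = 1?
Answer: 2234585400/1421587211 ≈ 1.5719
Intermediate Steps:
T = -55299 (T = 24 + 3*(296*(-63) + 207) = 24 + 3*(-18648 + 207) = 24 + 3*(-18441) = 24 - 55323 = -55299)
s = 1/6882 (s = (-12 - 1*1)/(174 - 332*270) = (-12 - 1)/(174 - 89640) = -13/(-89466) = -13*(-1/89466) = 1/6882 ≈ 0.00014531)
(T - 269401)/(s - 206566) = (-55299 - 269401)/(1/6882 - 206566) = -324700/(-1421587211/6882) = -324700*(-6882/1421587211) = 2234585400/1421587211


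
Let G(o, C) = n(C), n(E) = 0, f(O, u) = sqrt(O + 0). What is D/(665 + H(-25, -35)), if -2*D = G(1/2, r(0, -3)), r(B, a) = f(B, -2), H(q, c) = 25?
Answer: 0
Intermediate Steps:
f(O, u) = sqrt(O)
r(B, a) = sqrt(B)
G(o, C) = 0
D = 0 (D = -1/2*0 = 0)
D/(665 + H(-25, -35)) = 0/(665 + 25) = 0/690 = 0*(1/690) = 0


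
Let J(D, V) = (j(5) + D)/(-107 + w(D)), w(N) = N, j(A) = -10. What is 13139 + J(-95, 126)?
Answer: 2654183/202 ≈ 13140.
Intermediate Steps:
J(D, V) = (-10 + D)/(-107 + D)
13139 + J(-95, 126) = 13139 + (-10 - 95)/(-107 - 95) = 13139 - 105/(-202) = 13139 - 1/202*(-105) = 13139 + 105/202 = 2654183/202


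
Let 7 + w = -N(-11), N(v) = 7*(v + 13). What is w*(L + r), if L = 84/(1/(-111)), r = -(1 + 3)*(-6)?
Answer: 195300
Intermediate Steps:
N(v) = 91 + 7*v (N(v) = 7*(13 + v) = 91 + 7*v)
w = -21 (w = -7 - (91 + 7*(-11)) = -7 - (91 - 77) = -7 - 1*14 = -7 - 14 = -21)
r = 24 (r = -4*(-6) = -1*(-24) = 24)
L = -9324 (L = 84/(-1/111) = 84*(-111) = -9324)
w*(L + r) = -21*(-9324 + 24) = -21*(-9300) = 195300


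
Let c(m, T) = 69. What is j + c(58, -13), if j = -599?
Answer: -530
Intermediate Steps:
j + c(58, -13) = -599 + 69 = -530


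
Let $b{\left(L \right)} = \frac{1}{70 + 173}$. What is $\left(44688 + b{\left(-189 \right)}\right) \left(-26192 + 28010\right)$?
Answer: $\frac{2193555370}{27} \approx 8.1243 \cdot 10^{7}$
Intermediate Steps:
$b{\left(L \right)} = \frac{1}{243}$
$\left(44688 + b{\left(-189 \right)}\right) \left(-26192 + 28010\right) = \left(44688 + \frac{1}{243}\right) \left(-26192 + 28010\right) = \frac{10859185}{243} \cdot 1818 = \frac{2193555370}{27}$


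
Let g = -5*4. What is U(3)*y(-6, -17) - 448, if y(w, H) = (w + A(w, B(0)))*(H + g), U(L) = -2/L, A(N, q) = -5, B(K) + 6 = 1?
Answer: -2158/3 ≈ -719.33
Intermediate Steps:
B(K) = -5 (B(K) = -6 + 1 = -5)
g = -20
y(w, H) = (-20 + H)*(-5 + w) (y(w, H) = (w - 5)*(H - 20) = (-5 + w)*(-20 + H) = (-20 + H)*(-5 + w))
U(3)*y(-6, -17) - 448 = (-2/3)*(100 - 20*(-6) - 5*(-17) - 17*(-6)) - 448 = (-2*⅓)*(100 + 120 + 85 + 102) - 448 = -⅔*407 - 448 = -814/3 - 448 = -2158/3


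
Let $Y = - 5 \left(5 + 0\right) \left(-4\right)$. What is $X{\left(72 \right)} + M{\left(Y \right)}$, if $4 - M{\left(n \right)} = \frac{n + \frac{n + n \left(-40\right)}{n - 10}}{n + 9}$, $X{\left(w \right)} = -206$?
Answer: $- \frac{66224}{327} \approx -202.52$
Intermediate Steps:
$Y = 100$ ($Y = \left(-5\right) 5 \left(-4\right) = \left(-25\right) \left(-4\right) = 100$)
$M{\left(n \right)} = 4 - \frac{n - \frac{39 n}{-10 + n}}{9 + n}$ ($M{\left(n \right)} = 4 - \frac{n + \frac{n + n \left(-40\right)}{n - 10}}{n + 9} = 4 - \frac{n + \frac{n - 40 n}{-10 + n}}{9 + n} = 4 - \frac{n + \frac{\left(-39\right) n}{-10 + n}}{9 + n} = 4 - \frac{n - \frac{39 n}{-10 + n}}{9 + n}$)
$X{\left(72 \right)} + M{\left(Y \right)} = -206 + \frac{3 \left(120 - 100^{2} - 1500\right)}{90 + 100 - 100^{2}} = -206 + \frac{3 \left(120 - 10000 - 1500\right)}{90 + 100 - 10000} = -206 + 3 \frac{1}{-9810} \left(-11380\right) = -206 + 3 \left(- \frac{1}{9810}\right) \left(-11380\right) = -206 + \frac{1138}{327} = - \frac{66224}{327}$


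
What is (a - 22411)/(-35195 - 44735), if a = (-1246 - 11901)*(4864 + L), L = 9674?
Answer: 191153497/79930 ≈ 2391.5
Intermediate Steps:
a = -191131086 (a = (-1246 - 11901)*(4864 + 9674) = -13147*14538 = -191131086)
(a - 22411)/(-35195 - 44735) = (-191131086 - 22411)/(-35195 - 44735) = -191153497/(-79930) = -191153497*(-1/79930) = 191153497/79930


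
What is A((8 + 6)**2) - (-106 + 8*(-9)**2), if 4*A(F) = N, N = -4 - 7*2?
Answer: -1093/2 ≈ -546.50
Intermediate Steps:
N = -18 (N = -4 - 14 = -18)
A(F) = -9/2 (A(F) = (1/4)*(-18) = -9/2)
A((8 + 6)**2) - (-106 + 8*(-9)**2) = -9/2 - (-106 + 8*(-9)**2) = -9/2 - (-106 + 8*81) = -9/2 - (-106 + 648) = -9/2 - 1*542 = -9/2 - 542 = -1093/2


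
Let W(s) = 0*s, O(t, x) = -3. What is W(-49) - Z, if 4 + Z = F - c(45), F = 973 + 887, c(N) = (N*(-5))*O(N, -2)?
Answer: -1181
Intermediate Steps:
c(N) = 15*N (c(N) = (N*(-5))*(-3) = -5*N*(-3) = 15*N)
W(s) = 0
F = 1860
Z = 1181 (Z = -4 + (1860 - 15*45) = -4 + (1860 - 1*675) = -4 + (1860 - 675) = -4 + 1185 = 1181)
W(-49) - Z = 0 - 1*1181 = 0 - 1181 = -1181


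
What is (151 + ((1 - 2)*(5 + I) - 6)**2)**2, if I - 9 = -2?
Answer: 225625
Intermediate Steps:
I = 7 (I = 9 - 2 = 7)
(151 + ((1 - 2)*(5 + I) - 6)**2)**2 = (151 + ((1 - 2)*(5 + 7) - 6)**2)**2 = (151 + (-1*12 - 6)**2)**2 = (151 + (-12 - 6)**2)**2 = (151 + (-18)**2)**2 = (151 + 324)**2 = 475**2 = 225625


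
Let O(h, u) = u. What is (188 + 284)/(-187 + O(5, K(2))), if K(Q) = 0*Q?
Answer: -472/187 ≈ -2.5241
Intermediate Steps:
K(Q) = 0
(188 + 284)/(-187 + O(5, K(2))) = (188 + 284)/(-187 + 0) = 472/(-187) = 472*(-1/187) = -472/187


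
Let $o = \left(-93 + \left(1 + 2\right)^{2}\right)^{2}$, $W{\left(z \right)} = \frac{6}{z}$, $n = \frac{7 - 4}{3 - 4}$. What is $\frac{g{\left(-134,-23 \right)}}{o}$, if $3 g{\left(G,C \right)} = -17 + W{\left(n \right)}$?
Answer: $- \frac{19}{21168} \approx -0.00089758$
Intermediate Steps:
$n = -3$ ($n = \frac{3}{-1} = 3 \left(-1\right) = -3$)
$g{\left(G,C \right)} = - \frac{19}{3}$ ($g{\left(G,C \right)} = \frac{-17 + \frac{6}{-3}}{3} = \frac{-17 + 6 \left(- \frac{1}{3}\right)}{3} = \frac{-17 - 2}{3} = \frac{1}{3} \left(-19\right) = - \frac{19}{3}$)
$o = 7056$ ($o = \left(-93 + 3^{2}\right)^{2} = \left(-93 + 9\right)^{2} = \left(-84\right)^{2} = 7056$)
$\frac{g{\left(-134,-23 \right)}}{o} = - \frac{19}{3 \cdot 7056} = \left(- \frac{19}{3}\right) \frac{1}{7056} = - \frac{19}{21168}$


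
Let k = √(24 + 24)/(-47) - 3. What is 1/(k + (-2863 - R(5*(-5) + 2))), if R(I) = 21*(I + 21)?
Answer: -779777/2202090242 + 47*√3/4404180484 ≈ -0.00035409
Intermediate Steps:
R(I) = 441 + 21*I (R(I) = 21*(21 + I) = 441 + 21*I)
k = -3 - 4*√3/47 (k = -4*√3/47 - 3 = -3 - 4*√3/47 ≈ -3.1474)
1/(k + (-2863 - R(5*(-5) + 2))) = 1/((-3 - 4*√3/47) + (-2863 - (441 + 21*(5*(-5) + 2)))) = 1/((-3 - 4*√3/47) + (-2863 - (441 + 21*(-25 + 2)))) = 1/((-3 - 4*√3/47) + (-2863 - (441 + 21*(-23)))) = 1/((-3 - 4*√3/47) + (-2863 - (441 - 483))) = 1/((-3 - 4*√3/47) + (-2863 - 1*(-42))) = 1/((-3 - 4*√3/47) + (-2863 + 42)) = 1/((-3 - 4*√3/47) - 2821) = 1/(-2824 - 4*√3/47)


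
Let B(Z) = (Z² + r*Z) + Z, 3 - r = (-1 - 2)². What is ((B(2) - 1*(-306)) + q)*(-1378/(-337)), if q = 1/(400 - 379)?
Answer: 8682778/7077 ≈ 1226.9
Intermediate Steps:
r = -6 (r = 3 - (-1 - 2)² = 3 - 1*(-3)² = 3 - 1*9 = 3 - 9 = -6)
B(Z) = Z² - 5*Z (B(Z) = (Z² - 6*Z) + Z = Z² - 5*Z)
q = 1/21 ≈ 0.047619
((B(2) - 1*(-306)) + q)*(-1378/(-337)) = ((2*(-5 + 2) - 1*(-306)) + 1/21)*(-1378/(-337)) = ((2*(-3) + 306) + 1/21)*(-1378*(-1/337)) = ((-6 + 306) + 1/21)*(1378/337) = (300 + 1/21)*(1378/337) = (6301/21)*(1378/337) = 8682778/7077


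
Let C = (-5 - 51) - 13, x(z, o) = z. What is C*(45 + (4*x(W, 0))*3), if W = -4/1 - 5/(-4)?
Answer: -828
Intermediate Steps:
W = -11/4 (W = -4*1 - 5*(-1/4) = -4 + 5/4 = -11/4 ≈ -2.7500)
C = -69 (C = -56 - 13 = -69)
C*(45 + (4*x(W, 0))*3) = -69*(45 + (4*(-11/4))*3) = -69*(45 - 11*3) = -69*(45 - 33) = -69*12 = -828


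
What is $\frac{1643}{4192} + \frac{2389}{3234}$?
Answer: $\frac{7664075}{6778464} \approx 1.1307$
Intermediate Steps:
$\frac{1643}{4192} + \frac{2389}{3234} = \frac{7664075}{6778464}$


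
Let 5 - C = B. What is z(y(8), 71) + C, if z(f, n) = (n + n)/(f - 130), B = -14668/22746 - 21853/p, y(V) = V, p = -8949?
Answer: 1406530915/689821733 ≈ 2.0390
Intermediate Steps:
B = 20322467/11308553 (B = -14668/22746 - 21853/(-8949) = -14668*1/22746 - 21853*(-1/8949) = -7334/11373 + 21853/8949 = 20322467/11308553 ≈ 1.7971)
C = 36220298/11308553 (C = 5 - 1*20322467/11308553 = 5 - 20322467/11308553 = 36220298/11308553 ≈ 3.2029)
z(f, n) = 2*n/(-130 + f) (z(f, n) = (2*n)/(-130 + f) = 2*n/(-130 + f))
z(y(8), 71) + C = 2*71/(-130 + 8) + 36220298/11308553 = 2*71/(-122) + 36220298/11308553 = 2*71*(-1/122) + 36220298/11308553 = -71/61 + 36220298/11308553 = 1406530915/689821733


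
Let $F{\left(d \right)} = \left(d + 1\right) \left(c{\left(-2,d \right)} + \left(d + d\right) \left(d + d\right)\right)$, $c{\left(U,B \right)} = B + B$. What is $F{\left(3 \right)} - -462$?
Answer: $630$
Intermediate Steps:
$c{\left(U,B \right)} = 2 B$
$F{\left(d \right)} = \left(1 + d\right) \left(2 d + 4 d^{2}\right)$ ($F{\left(d \right)} = \left(d + 1\right) \left(2 d + \left(d + d\right) \left(d + d\right)\right) = \left(1 + d\right) \left(2 d + 2 d 2 d\right) = \left(1 + d\right) \left(2 d + 4 d^{2}\right)$)
$F{\left(3 \right)} - -462 = 2 \cdot 3 \left(1 + 2 \cdot 3^{2} + 3 \cdot 3\right) - -462 = 2 \cdot 3 \left(1 + 2 \cdot 9 + 9\right) + 462 = 2 \cdot 3 \left(1 + 18 + 9\right) + 462 = 2 \cdot 3 \cdot 28 + 462 = 168 + 462 = 630$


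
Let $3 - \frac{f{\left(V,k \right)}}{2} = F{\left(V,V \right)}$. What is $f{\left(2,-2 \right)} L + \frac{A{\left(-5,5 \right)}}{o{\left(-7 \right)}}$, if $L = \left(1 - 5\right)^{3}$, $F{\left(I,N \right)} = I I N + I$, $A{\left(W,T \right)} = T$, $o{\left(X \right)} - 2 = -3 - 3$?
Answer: $\frac{3579}{4} \approx 894.75$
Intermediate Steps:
$o{\left(X \right)} = -4$ ($o{\left(X \right)} = 2 - 6 = -4$)
$F{\left(I,N \right)} = I + N I^{2}$ ($F{\left(I,N \right)} = I^{2} N + I = N I^{2} + I = I + N I^{2}$)
$f{\left(V,k \right)} = 6 - 2 V \left(1 + V^{2}\right)$ ($f{\left(V,k \right)} = 6 - 2 V \left(1 + V V\right) = 6 - 2 V \left(1 + V^{2}\right)$)
$L = -64$ ($L = \left(1 - 5\right)^{3} = \left(-4\right)^{3} = -64$)
$f{\left(2,-2 \right)} L + \frac{A{\left(-5,5 \right)}}{o{\left(-7 \right)}} = \left(6 - 4 - 2 \cdot 2^{3}\right) \left(-64\right) + \frac{5}{-4} = \left(6 - 4 - 16\right) \left(-64\right) + 5 \left(- \frac{1}{4}\right) = \left(6 - 4 - 16\right) \left(-64\right) - \frac{5}{4} = \left(-14\right) \left(-64\right) - \frac{5}{4} = 896 - \frac{5}{4} = \frac{3579}{4}$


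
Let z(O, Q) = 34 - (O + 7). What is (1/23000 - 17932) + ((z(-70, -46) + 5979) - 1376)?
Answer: -304335999/23000 ≈ -13232.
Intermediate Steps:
z(O, Q) = 27 - O (z(O, Q) = 34 - (7 + O) = 34 + (-7 - O) = 27 - O)
(1/23000 - 17932) + ((z(-70, -46) + 5979) - 1376) = (1/23000 - 17932) + (((27 - 1*(-70)) + 5979) - 1376) = (1/23000 - 17932) + (((27 + 70) + 5979) - 1376) = -412435999/23000 + ((97 + 5979) - 1376) = -412435999/23000 + (6076 - 1376) = -412435999/23000 + 4700 = -304335999/23000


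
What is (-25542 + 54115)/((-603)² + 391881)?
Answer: 28573/755490 ≈ 0.037820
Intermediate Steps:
(-25542 + 54115)/((-603)² + 391881) = 28573/(363609 + 391881) = 28573/755490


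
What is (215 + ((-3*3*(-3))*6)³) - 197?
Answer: 4251546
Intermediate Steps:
(215 + ((-3*3*(-3))*6)³) - 197 = (215 + (-9*(-3)*6)³) - 197 = (215 + (27*6)³) - 197 = (215 + 162³) - 197 = (215 + 4251528) - 197 = 4251743 - 197 = 4251546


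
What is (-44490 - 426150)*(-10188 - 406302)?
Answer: 196016853600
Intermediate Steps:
(-44490 - 426150)*(-10188 - 406302) = -470640*(-416490) = 196016853600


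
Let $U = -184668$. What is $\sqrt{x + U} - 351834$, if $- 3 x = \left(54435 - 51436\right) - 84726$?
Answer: $-351834 + \frac{i \sqrt{1416831}}{3} \approx -3.5183 \cdot 10^{5} + 396.77 i$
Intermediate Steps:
$x = \frac{81727}{3}$ ($x = - \frac{\left(54435 - 51436\right) - 84726}{3} = - \frac{2999 - 84726}{3} = \left(- \frac{1}{3}\right) \left(-81727\right) = \frac{81727}{3} \approx 27242.0$)
$\sqrt{x + U} - 351834 = \sqrt{\frac{81727}{3} - 184668} - 351834 = \sqrt{- \frac{472277}{3}} - 351834 = \frac{i \sqrt{1416831}}{3} - 351834 = -351834 + \frac{i \sqrt{1416831}}{3}$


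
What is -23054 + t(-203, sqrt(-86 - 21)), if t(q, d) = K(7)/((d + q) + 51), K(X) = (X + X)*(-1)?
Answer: -535104266/23211 + 14*I*sqrt(107)/23211 ≈ -23054.0 + 0.0062392*I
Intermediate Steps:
K(X) = -2*X (K(X) = (2*X)*(-1) = -2*X)
t(q, d) = -14/(51 + d + q) (t(q, d) = (-2*7)/((d + q) + 51) = -14/(51 + d + q))
-23054 + t(-203, sqrt(-86 - 21)) = -23054 - 14/(51 + sqrt(-86 - 21) - 203) = -23054 - 14/(51 + sqrt(-107) - 203) = -23054 - 14/(51 + I*sqrt(107) - 203) = -23054 - 14/(-152 + I*sqrt(107))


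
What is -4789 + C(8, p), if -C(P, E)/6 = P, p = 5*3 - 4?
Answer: -4837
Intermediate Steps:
p = 11 (p = 15 - 4 = 11)
C(P, E) = -6*P
-4789 + C(8, p) = -4789 - 6*8 = -4789 - 48 = -4837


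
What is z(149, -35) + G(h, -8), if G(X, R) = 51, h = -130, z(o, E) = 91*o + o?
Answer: 13759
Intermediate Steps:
z(o, E) = 92*o
z(149, -35) + G(h, -8) = 92*149 + 51 = 13708 + 51 = 13759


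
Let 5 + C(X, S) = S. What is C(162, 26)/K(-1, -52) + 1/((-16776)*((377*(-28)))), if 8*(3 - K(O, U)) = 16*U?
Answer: 3718836683/18948357792 ≈ 0.19626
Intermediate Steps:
K(O, U) = 3 - 2*U
C(X, S) = -5 + S
C(162, 26)/K(-1, -52) + 1/((-16776)*((377*(-28)))) = (-5 + 26)/(3 - 2*(-52)) + 1/((-16776)*((377*(-28)))) = 21/(3 + 104) - 1/16776/(-10556) = 21/107 - 1/16776*(-1/10556) = 21*(1/107) + 1/177087456 = 21/107 + 1/177087456 = 3718836683/18948357792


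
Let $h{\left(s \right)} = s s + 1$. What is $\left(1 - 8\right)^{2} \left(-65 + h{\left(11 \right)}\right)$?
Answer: $2793$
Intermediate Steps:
$h{\left(s \right)} = 1 + s^{2}$ ($h{\left(s \right)} = s^{2} + 1 = 1 + s^{2}$)
$\left(1 - 8\right)^{2} \left(-65 + h{\left(11 \right)}\right) = \left(1 - 8\right)^{2} \left(-65 + \left(1 + 11^{2}\right)\right) = \left(-7\right)^{2} \left(-65 + \left(1 + 121\right)\right) = 49 \left(-65 + 122\right) = 49 \cdot 57 = 2793$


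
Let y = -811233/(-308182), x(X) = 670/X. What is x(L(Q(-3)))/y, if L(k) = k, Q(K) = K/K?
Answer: 206481940/811233 ≈ 254.53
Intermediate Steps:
Q(K) = 1
y = 811233/308182 (y = -811233*(-1/308182) = 811233/308182 ≈ 2.6323)
x(L(Q(-3)))/y = (670/1)/(811233/308182) = (670*1)*(308182/811233) = 670*(308182/811233) = 206481940/811233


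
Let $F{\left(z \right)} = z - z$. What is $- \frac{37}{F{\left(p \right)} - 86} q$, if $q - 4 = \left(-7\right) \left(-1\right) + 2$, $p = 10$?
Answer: $\frac{481}{86} \approx 5.593$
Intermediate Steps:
$q = 13$ ($q = 4 + \left(\left(-7\right) \left(-1\right) + 2\right) = 4 + \left(7 + 2\right) = 4 + 9 = 13$)
$F{\left(z \right)} = 0$
$- \frac{37}{F{\left(p \right)} - 86} q = - \frac{37}{0 - 86} \cdot 13 = - \frac{37}{-86} \cdot 13 = \left(-37\right) \left(- \frac{1}{86}\right) 13 = \frac{37}{86} \cdot 13 = \frac{481}{86}$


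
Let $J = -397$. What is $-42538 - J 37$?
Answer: $-27849$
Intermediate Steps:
$-42538 - J 37 = -42538 - \left(-397\right) 37 = -42538 - -14689 = -42538 + 14689 = -27849$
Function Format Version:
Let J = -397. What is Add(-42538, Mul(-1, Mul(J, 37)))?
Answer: -27849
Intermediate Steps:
Add(-42538, Mul(-1, Mul(J, 37))) = Add(-42538, Mul(-1, Mul(-397, 37))) = Add(-42538, Mul(-1, -14689)) = Add(-42538, 14689) = -27849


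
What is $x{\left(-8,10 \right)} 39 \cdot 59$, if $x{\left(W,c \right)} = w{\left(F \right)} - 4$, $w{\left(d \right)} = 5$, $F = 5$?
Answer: $2301$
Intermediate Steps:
$x{\left(W,c \right)} = 1$ ($x{\left(W,c \right)} = 5 - 4 = 1$)
$x{\left(-8,10 \right)} 39 \cdot 59 = 1 \cdot 39 \cdot 59 = 39 \cdot 59 = 2301$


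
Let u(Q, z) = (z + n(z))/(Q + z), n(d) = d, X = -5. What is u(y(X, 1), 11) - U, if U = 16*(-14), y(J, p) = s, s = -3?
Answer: 907/4 ≈ 226.75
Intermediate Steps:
y(J, p) = -3
u(Q, z) = 2*z/(Q + z) (u(Q, z) = (z + z)/(Q + z) = (2*z)/(Q + z) = 2*z/(Q + z))
U = -224
u(y(X, 1), 11) - U = 2*11/(-3 + 11) - 1*(-224) = 2*11/8 + 224 = 2*11*(1/8) + 224 = 11/4 + 224 = 907/4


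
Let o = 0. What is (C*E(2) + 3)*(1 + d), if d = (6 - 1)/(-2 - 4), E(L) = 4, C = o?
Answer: ½ ≈ 0.50000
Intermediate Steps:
C = 0
d = -⅚ (d = 5/(-6) = 5*(-⅙) = -⅚ ≈ -0.83333)
(C*E(2) + 3)*(1 + d) = (0*4 + 3)*(1 - ⅚) = (0 + 3)*(⅙) = 3*(⅙) = ½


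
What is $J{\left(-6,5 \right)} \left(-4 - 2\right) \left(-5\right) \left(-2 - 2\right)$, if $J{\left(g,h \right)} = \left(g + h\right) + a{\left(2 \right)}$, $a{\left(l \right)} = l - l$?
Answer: $120$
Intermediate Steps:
$a{\left(l \right)} = 0$
$J{\left(g,h \right)} = g + h$ ($J{\left(g,h \right)} = \left(g + h\right) + 0 = g + h$)
$J{\left(-6,5 \right)} \left(-4 - 2\right) \left(-5\right) \left(-2 - 2\right) = \left(-6 + 5\right) \left(-4 - 2\right) \left(-5\right) \left(-2 - 2\right) = - \left(-6\right) \left(-5\right) \left(-2 - 2\right) = \left(-1\right) 30 \left(-4\right) = \left(-30\right) \left(-4\right) = 120$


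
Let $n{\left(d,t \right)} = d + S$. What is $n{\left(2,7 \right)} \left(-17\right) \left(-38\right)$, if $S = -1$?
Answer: $646$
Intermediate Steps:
$n{\left(d,t \right)} = -1 + d$ ($n{\left(d,t \right)} = d - 1 = -1 + d$)
$n{\left(2,7 \right)} \left(-17\right) \left(-38\right) = \left(-1 + 2\right) \left(-17\right) \left(-38\right) = 1 \left(-17\right) \left(-38\right) = \left(-17\right) \left(-38\right) = 646$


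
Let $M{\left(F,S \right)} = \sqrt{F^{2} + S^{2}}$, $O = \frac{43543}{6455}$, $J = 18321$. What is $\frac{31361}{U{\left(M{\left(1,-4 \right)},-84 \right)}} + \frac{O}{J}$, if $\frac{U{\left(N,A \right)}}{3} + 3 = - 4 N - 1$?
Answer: $\frac{412091629679}{2522923840} - \frac{31361 \sqrt{17}}{192} \approx -510.12$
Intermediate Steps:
$O = \frac{43543}{6455}$ ($O = 43543 \cdot \frac{1}{6455} = \frac{43543}{6455} \approx 6.7456$)
$U{\left(N,A \right)} = -12 - 12 N$ ($U{\left(N,A \right)} = -9 + 3 \left(- 4 N - 1\right) = -9 + 3 \left(-1 - 4 N\right) = -9 - \left(3 + 12 N\right) = -12 - 12 N$)
$\frac{31361}{U{\left(M{\left(1,-4 \right)},-84 \right)}} + \frac{O}{J} = \frac{31361}{-12 - 12 \sqrt{1^{2} + \left(-4\right)^{2}}} + \frac{43543}{6455 \cdot 18321} = \frac{31361}{-12 - 12 \sqrt{1 + 16}} + \frac{43543}{6455} \cdot \frac{1}{18321} = \frac{31361}{-12 - 12 \sqrt{17}} + \frac{43543}{118262055} = \frac{43543}{118262055} + \frac{31361}{-12 - 12 \sqrt{17}}$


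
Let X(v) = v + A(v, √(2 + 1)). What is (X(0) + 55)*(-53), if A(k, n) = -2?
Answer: -2809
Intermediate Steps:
X(v) = -2 + v (X(v) = v - 2 = -2 + v)
(X(0) + 55)*(-53) = ((-2 + 0) + 55)*(-53) = (-2 + 55)*(-53) = 53*(-53) = -2809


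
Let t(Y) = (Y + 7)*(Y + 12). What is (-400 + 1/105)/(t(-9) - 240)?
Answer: 41999/25830 ≈ 1.6260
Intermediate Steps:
t(Y) = (7 + Y)*(12 + Y)
(-400 + 1/105)/(t(-9) - 240) = (-400 + 1/105)/((84 + (-9)² + 19*(-9)) - 240) = (-400 + 1/105)/((84 + 81 - 171) - 240) = -41999/(105*(-6 - 240)) = -41999/105/(-246) = -41999/105*(-1/246) = 41999/25830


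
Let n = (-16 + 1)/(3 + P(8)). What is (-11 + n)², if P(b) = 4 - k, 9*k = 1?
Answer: 667489/3844 ≈ 173.64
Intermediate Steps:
k = ⅑ (k = (⅑)*1 = ⅑ ≈ 0.11111)
P(b) = 35/9 (P(b) = 4 - 1*⅑ = 4 - ⅑ = 35/9)
n = -135/62 (n = (-16 + 1)/(3 + 35/9) = -15/62/9 = -15*9/62 = -135/62 ≈ -2.1774)
(-11 + n)² = (-11 - 135/62)² = (-817/62)² = 667489/3844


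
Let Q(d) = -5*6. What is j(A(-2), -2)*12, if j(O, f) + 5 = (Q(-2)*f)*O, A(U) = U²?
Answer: 2820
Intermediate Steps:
Q(d) = -30
j(O, f) = -5 - 30*O*f (j(O, f) = -5 + (-30*f)*O = -5 - 30*O*f)
j(A(-2), -2)*12 = (-5 - 30*(-2)²*(-2))*12 = (-5 - 30*4*(-2))*12 = (-5 + 240)*12 = 235*12 = 2820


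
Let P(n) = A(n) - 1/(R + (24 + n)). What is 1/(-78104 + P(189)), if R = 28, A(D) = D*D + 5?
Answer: -241/10213099 ≈ -2.3597e-5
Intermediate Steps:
A(D) = 5 + D² (A(D) = D² + 5 = 5 + D²)
P(n) = 5 + n² - 1/(52 + n) (P(n) = (5 + n²) - 1/(28 + (24 + n)) = (5 + n²) - 1/(52 + n) = 5 + n² - 1/(52 + n))
1/(-78104 + P(189)) = 1/(-78104 + (259 + 52*189² + 189*(5 + 189²))/(52 + 189)) = 1/(-78104 + (259 + 52*35721 + 189*(5 + 35721))/241) = 1/(-78104 + (259 + 1857492 + 189*35726)/241) = 1/(-78104 + (259 + 1857492 + 6752214)/241) = 1/(-78104 + (1/241)*8609965) = 1/(-78104 + 8609965/241) = 1/(-10213099/241) = -241/10213099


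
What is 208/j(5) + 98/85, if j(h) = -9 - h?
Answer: -8154/595 ≈ -13.704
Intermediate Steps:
208/j(5) + 98/85 = 208/(-9 - 1*5) + 98/85 = 208/(-9 - 5) + 98*(1/85) = 208/(-14) + 98/85 = 208*(-1/14) + 98/85 = -104/7 + 98/85 = -8154/595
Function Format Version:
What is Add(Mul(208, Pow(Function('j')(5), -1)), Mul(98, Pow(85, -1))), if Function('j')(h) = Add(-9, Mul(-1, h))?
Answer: Rational(-8154, 595) ≈ -13.704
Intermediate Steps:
Add(Mul(208, Pow(Function('j')(5), -1)), Mul(98, Pow(85, -1))) = Add(Mul(208, Pow(Add(-9, Mul(-1, 5)), -1)), Mul(98, Pow(85, -1))) = Add(Mul(208, Pow(Add(-9, -5), -1)), Mul(98, Rational(1, 85))) = Add(Mul(208, Pow(-14, -1)), Rational(98, 85)) = Add(Mul(208, Rational(-1, 14)), Rational(98, 85)) = Add(Rational(-104, 7), Rational(98, 85)) = Rational(-8154, 595)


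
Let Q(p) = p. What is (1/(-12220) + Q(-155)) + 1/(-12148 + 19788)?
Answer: -723545971/4668040 ≈ -155.00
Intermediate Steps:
(1/(-12220) + Q(-155)) + 1/(-12148 + 19788) = (1/(-12220) - 155) + 1/(-12148 + 19788) = (-1/12220 - 155) + 1/7640 = -1894101/12220 + 1/7640 = -723545971/4668040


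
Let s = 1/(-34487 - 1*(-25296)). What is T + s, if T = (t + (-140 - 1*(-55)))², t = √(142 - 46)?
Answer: 67287310/9191 - 680*√6 ≈ 5655.3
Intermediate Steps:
t = 4*√6 (t = √96 = 4*√6 ≈ 9.7980)
s = -1/9191 (s = 1/(-34487 + 25296) = 1/(-9191) = -1/9191 ≈ -0.00010880)
T = (-85 + 4*√6)² (T = (4*√6 + (-140 - 1*(-55)))² = (4*√6 + (-140 + 55))² = (4*√6 - 85)² = (-85 + 4*√6)² ≈ 5655.3)
T + s = (7321 - 680*√6) - 1/9191 = 67287310/9191 - 680*√6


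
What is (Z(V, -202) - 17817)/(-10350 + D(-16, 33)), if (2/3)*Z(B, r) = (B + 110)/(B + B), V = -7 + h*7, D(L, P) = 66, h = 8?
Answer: 1163885/671888 ≈ 1.7323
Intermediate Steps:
V = 49 (V = -7 + 8*7 = -7 + 56 = 49)
Z(B, r) = 3*(110 + B)/(4*B) (Z(B, r) = 3*((B + 110)/(B + B))/2 = 3*((110 + B)/((2*B)))/2 = 3*((110 + B)*(1/(2*B)))/2 = 3*((110 + B)/(2*B))/2 = 3*(110 + B)/(4*B))
(Z(V, -202) - 17817)/(-10350 + D(-16, 33)) = ((3/4)*(110 + 49)/49 - 17817)/(-10350 + 66) = ((3/4)*(1/49)*159 - 17817)/(-10284) = (477/196 - 17817)*(-1/10284) = -3491655/196*(-1/10284) = 1163885/671888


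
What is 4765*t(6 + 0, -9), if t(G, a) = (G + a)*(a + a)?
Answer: 257310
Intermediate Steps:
t(G, a) = 2*a*(G + a) (t(G, a) = (G + a)*(2*a) = 2*a*(G + a))
4765*t(6 + 0, -9) = 4765*(2*(-9)*((6 + 0) - 9)) = 4765*(2*(-9)*(6 - 9)) = 4765*(2*(-9)*(-3)) = 4765*54 = 257310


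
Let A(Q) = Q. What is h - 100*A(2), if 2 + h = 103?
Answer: -99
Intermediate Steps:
h = 101 (h = -2 + 103 = 101)
h - 100*A(2) = 101 - 100*2 = 101 - 200 = -99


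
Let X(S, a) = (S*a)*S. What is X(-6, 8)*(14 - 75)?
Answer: -17568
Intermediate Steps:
X(S, a) = a*S**2
X(-6, 8)*(14 - 75) = (8*(-6)**2)*(14 - 75) = (8*36)*(-61) = 288*(-61) = -17568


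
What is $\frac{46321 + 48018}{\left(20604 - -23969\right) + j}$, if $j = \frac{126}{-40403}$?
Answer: $\frac{3811578617}{1800882793} \approx 2.1165$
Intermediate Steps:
$j = - \frac{126}{40403}$ ($j = 126 \left(- \frac{1}{40403}\right) = - \frac{126}{40403} \approx -0.0031186$)
$\frac{46321 + 48018}{\left(20604 - -23969\right) + j} = \frac{46321 + 48018}{\left(20604 - -23969\right) - \frac{126}{40403}} = \frac{94339}{\left(20604 + 23969\right) - \frac{126}{40403}} = \frac{94339}{44573 - \frac{126}{40403}} = \frac{94339}{\frac{1800882793}{40403}} = 94339 \cdot \frac{40403}{1800882793} = \frac{3811578617}{1800882793}$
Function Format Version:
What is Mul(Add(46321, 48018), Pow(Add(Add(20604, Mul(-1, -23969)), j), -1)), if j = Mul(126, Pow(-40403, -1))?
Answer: Rational(3811578617, 1800882793) ≈ 2.1165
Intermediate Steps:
j = Rational(-126, 40403) (j = Mul(126, Rational(-1, 40403)) = Rational(-126, 40403) ≈ -0.0031186)
Mul(Add(46321, 48018), Pow(Add(Add(20604, Mul(-1, -23969)), j), -1)) = Mul(Add(46321, 48018), Pow(Add(Add(20604, Mul(-1, -23969)), Rational(-126, 40403)), -1)) = Mul(94339, Pow(Add(Add(20604, 23969), Rational(-126, 40403)), -1)) = Mul(94339, Pow(Add(44573, Rational(-126, 40403)), -1)) = Mul(94339, Pow(Rational(1800882793, 40403), -1)) = Mul(94339, Rational(40403, 1800882793)) = Rational(3811578617, 1800882793)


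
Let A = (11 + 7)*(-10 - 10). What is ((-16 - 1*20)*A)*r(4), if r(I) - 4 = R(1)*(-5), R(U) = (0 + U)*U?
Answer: -12960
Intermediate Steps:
A = -360 (A = 18*(-20) = -360)
R(U) = U**2 (R(U) = U*U = U**2)
r(I) = -1 (r(I) = 4 + 1**2*(-5) = 4 + 1*(-5) = 4 - 5 = -1)
((-16 - 1*20)*A)*r(4) = ((-16 - 1*20)*(-360))*(-1) = ((-16 - 20)*(-360))*(-1) = -36*(-360)*(-1) = 12960*(-1) = -12960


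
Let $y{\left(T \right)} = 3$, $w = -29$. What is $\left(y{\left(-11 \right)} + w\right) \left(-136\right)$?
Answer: $3536$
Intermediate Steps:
$\left(y{\left(-11 \right)} + w\right) \left(-136\right) = \left(3 - 29\right) \left(-136\right) = \left(-26\right) \left(-136\right) = 3536$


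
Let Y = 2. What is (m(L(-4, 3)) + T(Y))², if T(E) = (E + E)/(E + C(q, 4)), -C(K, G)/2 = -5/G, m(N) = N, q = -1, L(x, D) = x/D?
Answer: 16/81 ≈ 0.19753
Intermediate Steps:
C(K, G) = 10/G (C(K, G) = -(-10)/G = 10/G)
T(E) = 2*E/(5/2 + E) (T(E) = (E + E)/(E + 10/4) = (2*E)/(E + 10*(¼)) = (2*E)/(E + 5/2) = (2*E)/(5/2 + E) = 2*E/(5/2 + E))
(m(L(-4, 3)) + T(Y))² = (-4/3 + 4*2/(5 + 2*2))² = (-4*⅓ + 4*2/(5 + 4))² = (-4/3 + 4*2/9)² = (-4/3 + 4*2*(⅑))² = (-4/3 + 8/9)² = (-4/9)² = 16/81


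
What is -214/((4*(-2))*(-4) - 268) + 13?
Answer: 1641/118 ≈ 13.907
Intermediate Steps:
-214/((4*(-2))*(-4) - 268) + 13 = -214/(-8*(-4) - 268) + 13 = -214/(32 - 268) + 13 = -214/(-236) + 13 = -1/236*(-214) + 13 = 107/118 + 13 = 1641/118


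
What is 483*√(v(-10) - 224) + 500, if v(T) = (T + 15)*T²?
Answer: 500 + 966*√69 ≈ 8524.2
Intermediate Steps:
v(T) = T²*(15 + T) (v(T) = (15 + T)*T² = T²*(15 + T))
483*√(v(-10) - 224) + 500 = 483*√((-10)²*(15 - 10) - 224) + 500 = 483*√(100*5 - 224) + 500 = 483*√(500 - 224) + 500 = 483*√276 + 500 = 483*(2*√69) + 500 = 966*√69 + 500 = 500 + 966*√69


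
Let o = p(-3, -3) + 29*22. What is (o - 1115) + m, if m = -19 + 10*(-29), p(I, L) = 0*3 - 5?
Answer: -791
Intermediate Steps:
p(I, L) = -5 (p(I, L) = 0 - 5 = -5)
o = 633 (o = -5 + 29*22 = -5 + 638 = 633)
m = -309 (m = -19 - 290 = -309)
(o - 1115) + m = (633 - 1115) - 309 = -482 - 309 = -791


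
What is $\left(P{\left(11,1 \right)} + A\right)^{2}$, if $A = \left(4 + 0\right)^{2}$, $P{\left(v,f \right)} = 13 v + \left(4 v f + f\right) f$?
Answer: $41616$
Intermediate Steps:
$P{\left(v,f \right)} = 13 v + f \left(f + 4 f v\right)$ ($P{\left(v,f \right)} = 13 v + \left(4 f v + f\right) f = 13 v + \left(f + 4 f v\right) f = 13 v + f \left(f + 4 f v\right)$)
$A = 16$ ($A = 4^{2} = 16$)
$\left(P{\left(11,1 \right)} + A\right)^{2} = \left(\left(1^{2} + 13 \cdot 11 + 4 \cdot 11 \cdot 1^{2}\right) + 16\right)^{2} = \left(\left(1 + 143 + 4 \cdot 11 \cdot 1\right) + 16\right)^{2} = \left(\left(1 + 143 + 44\right) + 16\right)^{2} = \left(188 + 16\right)^{2} = 204^{2} = 41616$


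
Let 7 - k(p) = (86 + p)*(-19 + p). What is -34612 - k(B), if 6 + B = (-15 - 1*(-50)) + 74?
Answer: -18743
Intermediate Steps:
B = 103 (B = -6 + ((-15 - 1*(-50)) + 74) = -6 + ((-15 + 50) + 74) = -6 + (35 + 74) = -6 + 109 = 103)
k(p) = 7 - (-19 + p)*(86 + p) (k(p) = 7 - (86 + p)*(-19 + p) = 7 - (-19 + p)*(86 + p))
-34612 - k(B) = -34612 - (1641 - 1*103² - 67*103) = -34612 - (1641 - 1*10609 - 6901) = -34612 - (1641 - 10609 - 6901) = -34612 - 1*(-15869) = -34612 + 15869 = -18743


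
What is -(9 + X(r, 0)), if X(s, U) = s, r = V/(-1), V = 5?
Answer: -4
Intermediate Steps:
r = -5 (r = 5/(-1) = 5*(-1) = -5)
-(9 + X(r, 0)) = -(9 - 5) = -1*4 = -4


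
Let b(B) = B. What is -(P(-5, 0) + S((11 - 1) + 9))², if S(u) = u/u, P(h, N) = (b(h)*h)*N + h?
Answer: -16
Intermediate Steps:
P(h, N) = h + N*h² (P(h, N) = (h*h)*N + h = h²*N + h = N*h² + h = h + N*h²)
S(u) = 1
-(P(-5, 0) + S((11 - 1) + 9))² = -(-5*(1 + 0*(-5)) + 1)² = -(-5*(1 + 0) + 1)² = -(-5*1 + 1)² = -(-5 + 1)² = -1*(-4)² = -1*16 = -16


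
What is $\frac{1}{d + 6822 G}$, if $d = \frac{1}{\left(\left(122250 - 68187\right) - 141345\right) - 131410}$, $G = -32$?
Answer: $- \frac{218692}{47741338369} \approx -4.5808 \cdot 10^{-6}$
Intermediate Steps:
$d = - \frac{1}{218692}$ ($d = \frac{1}{\left(54063 - 141345\right) - 131410} = \frac{1}{-87282 - 131410} = \frac{1}{-218692} = - \frac{1}{218692} \approx -4.5726 \cdot 10^{-6}$)
$\frac{1}{d + 6822 G} = \frac{1}{- \frac{1}{218692} + 6822 \left(-32\right)} = \frac{1}{- \frac{1}{218692} - 218304} = \frac{1}{- \frac{47741338369}{218692}} = - \frac{218692}{47741338369}$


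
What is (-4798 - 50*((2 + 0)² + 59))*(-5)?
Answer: 39740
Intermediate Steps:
(-4798 - 50*((2 + 0)² + 59))*(-5) = (-4798 - 50*(2² + 59))*(-5) = (-4798 - 50*(4 + 59))*(-5) = (-4798 - 50*63)*(-5) = (-4798 - 1*3150)*(-5) = (-4798 - 3150)*(-5) = -7948*(-5) = 39740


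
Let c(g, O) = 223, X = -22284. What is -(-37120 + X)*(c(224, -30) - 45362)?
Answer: -2681437156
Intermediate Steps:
-(-37120 + X)*(c(224, -30) - 45362) = -(-37120 - 22284)*(223 - 45362) = -(-59404)*(-45139) = -1*2681437156 = -2681437156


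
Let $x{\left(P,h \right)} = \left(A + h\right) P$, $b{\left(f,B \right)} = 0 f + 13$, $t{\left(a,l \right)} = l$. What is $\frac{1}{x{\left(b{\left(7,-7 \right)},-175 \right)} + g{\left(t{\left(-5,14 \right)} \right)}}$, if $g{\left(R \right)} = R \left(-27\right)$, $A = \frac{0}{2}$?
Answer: $- \frac{1}{2653} \approx -0.00037693$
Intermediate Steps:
$A = 0$ ($A = 0 \cdot \frac{1}{2} = 0$)
$g{\left(R \right)} = - 27 R$
$b{\left(f,B \right)} = 13$ ($b{\left(f,B \right)} = 0 + 13 = 13$)
$x{\left(P,h \right)} = P h$ ($x{\left(P,h \right)} = \left(0 + h\right) P = h P = P h$)
$\frac{1}{x{\left(b{\left(7,-7 \right)},-175 \right)} + g{\left(t{\left(-5,14 \right)} \right)}} = \frac{1}{13 \left(-175\right) - 378} = \frac{1}{-2275 - 378} = \frac{1}{-2653} = - \frac{1}{2653}$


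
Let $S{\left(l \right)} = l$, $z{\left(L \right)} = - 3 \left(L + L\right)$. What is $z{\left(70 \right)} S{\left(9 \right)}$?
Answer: $-3780$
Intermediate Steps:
$z{\left(L \right)} = - 6 L$ ($z{\left(L \right)} = - 3 \cdot 2 L = - 6 L$)
$z{\left(70 \right)} S{\left(9 \right)} = \left(-6\right) 70 \cdot 9 = \left(-420\right) 9 = -3780$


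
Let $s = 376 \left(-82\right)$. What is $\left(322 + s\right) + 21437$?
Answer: $-9073$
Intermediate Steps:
$s = -30832$
$\left(322 + s\right) + 21437 = \left(322 - 30832\right) + 21437 = -30510 + 21437 = -9073$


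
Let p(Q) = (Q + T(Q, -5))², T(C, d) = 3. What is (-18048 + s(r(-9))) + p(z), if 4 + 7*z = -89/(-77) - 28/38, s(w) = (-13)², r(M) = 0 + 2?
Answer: -1874465775943/104878081 ≈ -17873.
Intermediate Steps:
r(M) = 2
s(w) = 169
z = -5239/10241 (z = -4/7 + (-89/(-77) - 28/38)/7 = -4/7 + (-89*(-1/77) - 28*1/38)/7 = -4/7 + (89/77 - 14/19)/7 = -4/7 + (⅐)*(613/1463) = -4/7 + 613/10241 = -5239/10241 ≈ -0.51157)
p(Q) = (3 + Q)² (p(Q) = (Q + 3)² = (3 + Q)²)
(-18048 + s(r(-9))) + p(z) = (-18048 + 169) + (3 - 5239/10241)² = -17879 + (25484/10241)² = -17879 + 649434256/104878081 = -1874465775943/104878081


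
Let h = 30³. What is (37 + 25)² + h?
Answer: 30844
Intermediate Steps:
h = 27000
(37 + 25)² + h = (37 + 25)² + 27000 = 62² + 27000 = 3844 + 27000 = 30844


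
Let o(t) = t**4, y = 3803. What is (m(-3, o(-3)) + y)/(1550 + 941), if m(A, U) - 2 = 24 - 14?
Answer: 3815/2491 ≈ 1.5315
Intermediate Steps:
m(A, U) = 12 (m(A, U) = 2 + (24 - 14) = 2 + 10 = 12)
(m(-3, o(-3)) + y)/(1550 + 941) = (12 + 3803)/(1550 + 941) = 3815/2491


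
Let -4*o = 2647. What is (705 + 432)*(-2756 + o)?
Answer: -15543927/4 ≈ -3.8860e+6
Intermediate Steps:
o = -2647/4 (o = -¼*2647 = -2647/4 ≈ -661.75)
(705 + 432)*(-2756 + o) = (705 + 432)*(-2756 - 2647/4) = 1137*(-13671/4) = -15543927/4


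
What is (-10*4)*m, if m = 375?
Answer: -15000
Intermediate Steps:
(-10*4)*m = -10*4*375 = -40*375 = -15000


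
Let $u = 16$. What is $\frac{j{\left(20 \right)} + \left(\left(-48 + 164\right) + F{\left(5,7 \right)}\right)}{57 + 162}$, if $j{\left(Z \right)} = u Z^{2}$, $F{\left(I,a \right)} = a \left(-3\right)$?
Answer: $\frac{2165}{73} \approx 29.658$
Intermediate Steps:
$F{\left(I,a \right)} = - 3 a$
$j{\left(Z \right)} = 16 Z^{2}$
$\frac{j{\left(20 \right)} + \left(\left(-48 + 164\right) + F{\left(5,7 \right)}\right)}{57 + 162} = \frac{16 \cdot 20^{2} + \left(\left(-48 + 164\right) - 21\right)}{57 + 162} = \frac{16 \cdot 400 + \left(116 - 21\right)}{219} = \left(6400 + 95\right) \frac{1}{219} = 6495 \cdot \frac{1}{219} = \frac{2165}{73}$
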